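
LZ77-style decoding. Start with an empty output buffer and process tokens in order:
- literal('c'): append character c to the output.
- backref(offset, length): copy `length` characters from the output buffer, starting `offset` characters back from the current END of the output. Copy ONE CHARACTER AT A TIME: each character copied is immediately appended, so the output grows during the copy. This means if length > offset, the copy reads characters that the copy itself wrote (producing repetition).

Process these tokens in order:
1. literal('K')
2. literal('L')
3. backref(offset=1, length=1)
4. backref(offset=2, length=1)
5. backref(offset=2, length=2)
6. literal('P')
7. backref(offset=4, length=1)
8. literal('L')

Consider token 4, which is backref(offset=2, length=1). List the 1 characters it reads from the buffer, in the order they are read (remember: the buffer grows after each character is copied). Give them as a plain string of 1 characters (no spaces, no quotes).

Answer: L

Derivation:
Token 1: literal('K'). Output: "K"
Token 2: literal('L'). Output: "KL"
Token 3: backref(off=1, len=1). Copied 'L' from pos 1. Output: "KLL"
Token 4: backref(off=2, len=1). Buffer before: "KLL" (len 3)
  byte 1: read out[1]='L', append. Buffer now: "KLLL"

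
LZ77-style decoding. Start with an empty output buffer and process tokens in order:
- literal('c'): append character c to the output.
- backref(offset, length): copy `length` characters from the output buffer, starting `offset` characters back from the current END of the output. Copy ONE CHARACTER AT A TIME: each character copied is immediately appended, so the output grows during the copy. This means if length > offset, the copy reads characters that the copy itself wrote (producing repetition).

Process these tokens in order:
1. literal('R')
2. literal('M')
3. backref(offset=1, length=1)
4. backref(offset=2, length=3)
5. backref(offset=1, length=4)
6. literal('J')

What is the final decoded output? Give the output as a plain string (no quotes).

Answer: RMMMMMMMMMJ

Derivation:
Token 1: literal('R'). Output: "R"
Token 2: literal('M'). Output: "RM"
Token 3: backref(off=1, len=1). Copied 'M' from pos 1. Output: "RMM"
Token 4: backref(off=2, len=3) (overlapping!). Copied 'MMM' from pos 1. Output: "RMMMMM"
Token 5: backref(off=1, len=4) (overlapping!). Copied 'MMMM' from pos 5. Output: "RMMMMMMMMM"
Token 6: literal('J'). Output: "RMMMMMMMMMJ"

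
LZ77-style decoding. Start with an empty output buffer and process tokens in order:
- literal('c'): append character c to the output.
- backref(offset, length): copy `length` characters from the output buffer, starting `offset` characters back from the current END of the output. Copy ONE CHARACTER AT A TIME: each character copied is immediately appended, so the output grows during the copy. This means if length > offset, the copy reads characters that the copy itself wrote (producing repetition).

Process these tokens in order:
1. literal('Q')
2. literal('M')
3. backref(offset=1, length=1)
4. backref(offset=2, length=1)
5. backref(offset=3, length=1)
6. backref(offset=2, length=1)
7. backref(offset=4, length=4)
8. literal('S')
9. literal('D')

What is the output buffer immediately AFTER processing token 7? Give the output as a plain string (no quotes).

Token 1: literal('Q'). Output: "Q"
Token 2: literal('M'). Output: "QM"
Token 3: backref(off=1, len=1). Copied 'M' from pos 1. Output: "QMM"
Token 4: backref(off=2, len=1). Copied 'M' from pos 1. Output: "QMMM"
Token 5: backref(off=3, len=1). Copied 'M' from pos 1. Output: "QMMMM"
Token 6: backref(off=2, len=1). Copied 'M' from pos 3. Output: "QMMMMM"
Token 7: backref(off=4, len=4). Copied 'MMMM' from pos 2. Output: "QMMMMMMMMM"

Answer: QMMMMMMMMM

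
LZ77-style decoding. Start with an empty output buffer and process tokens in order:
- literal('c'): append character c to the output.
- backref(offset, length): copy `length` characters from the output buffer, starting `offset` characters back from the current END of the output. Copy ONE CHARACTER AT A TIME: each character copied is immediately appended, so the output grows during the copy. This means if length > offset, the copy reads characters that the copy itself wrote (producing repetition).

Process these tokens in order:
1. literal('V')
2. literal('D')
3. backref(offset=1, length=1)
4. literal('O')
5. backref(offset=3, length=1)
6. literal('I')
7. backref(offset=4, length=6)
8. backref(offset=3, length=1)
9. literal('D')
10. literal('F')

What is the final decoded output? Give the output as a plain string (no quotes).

Token 1: literal('V'). Output: "V"
Token 2: literal('D'). Output: "VD"
Token 3: backref(off=1, len=1). Copied 'D' from pos 1. Output: "VDD"
Token 4: literal('O'). Output: "VDDO"
Token 5: backref(off=3, len=1). Copied 'D' from pos 1. Output: "VDDOD"
Token 6: literal('I'). Output: "VDDODI"
Token 7: backref(off=4, len=6) (overlapping!). Copied 'DODIDO' from pos 2. Output: "VDDODIDODIDO"
Token 8: backref(off=3, len=1). Copied 'I' from pos 9. Output: "VDDODIDODIDOI"
Token 9: literal('D'). Output: "VDDODIDODIDOID"
Token 10: literal('F'). Output: "VDDODIDODIDOIDF"

Answer: VDDODIDODIDOIDF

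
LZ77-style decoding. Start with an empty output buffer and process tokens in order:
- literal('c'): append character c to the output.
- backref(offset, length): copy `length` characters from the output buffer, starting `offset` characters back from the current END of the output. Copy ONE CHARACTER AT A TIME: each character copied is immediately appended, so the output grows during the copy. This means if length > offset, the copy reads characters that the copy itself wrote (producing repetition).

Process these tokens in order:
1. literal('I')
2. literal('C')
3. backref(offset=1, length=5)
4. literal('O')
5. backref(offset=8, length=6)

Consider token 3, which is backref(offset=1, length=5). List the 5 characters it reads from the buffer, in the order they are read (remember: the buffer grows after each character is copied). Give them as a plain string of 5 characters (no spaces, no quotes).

Answer: CCCCC

Derivation:
Token 1: literal('I'). Output: "I"
Token 2: literal('C'). Output: "IC"
Token 3: backref(off=1, len=5). Buffer before: "IC" (len 2)
  byte 1: read out[1]='C', append. Buffer now: "ICC"
  byte 2: read out[2]='C', append. Buffer now: "ICCC"
  byte 3: read out[3]='C', append. Buffer now: "ICCCC"
  byte 4: read out[4]='C', append. Buffer now: "ICCCCC"
  byte 5: read out[5]='C', append. Buffer now: "ICCCCCC"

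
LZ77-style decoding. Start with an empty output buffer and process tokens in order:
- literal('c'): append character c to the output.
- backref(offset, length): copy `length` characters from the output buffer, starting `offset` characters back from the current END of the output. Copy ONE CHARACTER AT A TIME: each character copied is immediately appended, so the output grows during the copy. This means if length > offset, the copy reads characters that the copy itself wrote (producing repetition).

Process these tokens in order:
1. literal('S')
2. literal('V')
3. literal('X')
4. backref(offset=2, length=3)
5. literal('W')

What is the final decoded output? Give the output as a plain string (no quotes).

Token 1: literal('S'). Output: "S"
Token 2: literal('V'). Output: "SV"
Token 3: literal('X'). Output: "SVX"
Token 4: backref(off=2, len=3) (overlapping!). Copied 'VXV' from pos 1. Output: "SVXVXV"
Token 5: literal('W'). Output: "SVXVXVW"

Answer: SVXVXVW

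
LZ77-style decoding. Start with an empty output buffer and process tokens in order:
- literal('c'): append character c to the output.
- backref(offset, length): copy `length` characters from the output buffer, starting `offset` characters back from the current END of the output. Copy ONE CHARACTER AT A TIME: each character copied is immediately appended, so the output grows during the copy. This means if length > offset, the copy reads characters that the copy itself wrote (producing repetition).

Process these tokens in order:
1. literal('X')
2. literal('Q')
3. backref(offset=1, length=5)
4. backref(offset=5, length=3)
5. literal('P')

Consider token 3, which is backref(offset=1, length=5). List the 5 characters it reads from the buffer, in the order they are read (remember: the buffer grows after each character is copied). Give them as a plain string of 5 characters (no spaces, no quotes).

Token 1: literal('X'). Output: "X"
Token 2: literal('Q'). Output: "XQ"
Token 3: backref(off=1, len=5). Buffer before: "XQ" (len 2)
  byte 1: read out[1]='Q', append. Buffer now: "XQQ"
  byte 2: read out[2]='Q', append. Buffer now: "XQQQ"
  byte 3: read out[3]='Q', append. Buffer now: "XQQQQ"
  byte 4: read out[4]='Q', append. Buffer now: "XQQQQQ"
  byte 5: read out[5]='Q', append. Buffer now: "XQQQQQQ"

Answer: QQQQQ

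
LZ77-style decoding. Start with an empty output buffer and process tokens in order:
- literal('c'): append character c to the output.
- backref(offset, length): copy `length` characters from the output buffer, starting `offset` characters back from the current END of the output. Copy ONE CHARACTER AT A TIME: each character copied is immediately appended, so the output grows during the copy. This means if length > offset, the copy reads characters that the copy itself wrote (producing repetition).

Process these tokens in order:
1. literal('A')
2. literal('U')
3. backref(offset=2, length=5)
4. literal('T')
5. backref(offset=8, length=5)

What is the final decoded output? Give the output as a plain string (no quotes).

Token 1: literal('A'). Output: "A"
Token 2: literal('U'). Output: "AU"
Token 3: backref(off=2, len=5) (overlapping!). Copied 'AUAUA' from pos 0. Output: "AUAUAUA"
Token 4: literal('T'). Output: "AUAUAUAT"
Token 5: backref(off=8, len=5). Copied 'AUAUA' from pos 0. Output: "AUAUAUATAUAUA"

Answer: AUAUAUATAUAUA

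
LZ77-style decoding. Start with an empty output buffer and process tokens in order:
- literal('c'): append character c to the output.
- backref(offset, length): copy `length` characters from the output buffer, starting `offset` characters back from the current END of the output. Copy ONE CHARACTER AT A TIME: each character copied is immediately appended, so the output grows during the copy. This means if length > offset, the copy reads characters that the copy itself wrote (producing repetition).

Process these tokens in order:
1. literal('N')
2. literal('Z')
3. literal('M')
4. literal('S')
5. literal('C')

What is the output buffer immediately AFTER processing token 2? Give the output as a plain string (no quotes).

Token 1: literal('N'). Output: "N"
Token 2: literal('Z'). Output: "NZ"

Answer: NZ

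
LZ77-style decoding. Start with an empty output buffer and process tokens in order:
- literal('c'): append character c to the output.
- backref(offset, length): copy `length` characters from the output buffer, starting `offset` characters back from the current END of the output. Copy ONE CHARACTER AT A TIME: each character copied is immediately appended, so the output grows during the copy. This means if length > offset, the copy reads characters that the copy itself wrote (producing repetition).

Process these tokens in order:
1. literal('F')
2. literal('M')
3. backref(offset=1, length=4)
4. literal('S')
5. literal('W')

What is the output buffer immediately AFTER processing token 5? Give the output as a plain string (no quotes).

Answer: FMMMMMSW

Derivation:
Token 1: literal('F'). Output: "F"
Token 2: literal('M'). Output: "FM"
Token 3: backref(off=1, len=4) (overlapping!). Copied 'MMMM' from pos 1. Output: "FMMMMM"
Token 4: literal('S'). Output: "FMMMMMS"
Token 5: literal('W'). Output: "FMMMMMSW"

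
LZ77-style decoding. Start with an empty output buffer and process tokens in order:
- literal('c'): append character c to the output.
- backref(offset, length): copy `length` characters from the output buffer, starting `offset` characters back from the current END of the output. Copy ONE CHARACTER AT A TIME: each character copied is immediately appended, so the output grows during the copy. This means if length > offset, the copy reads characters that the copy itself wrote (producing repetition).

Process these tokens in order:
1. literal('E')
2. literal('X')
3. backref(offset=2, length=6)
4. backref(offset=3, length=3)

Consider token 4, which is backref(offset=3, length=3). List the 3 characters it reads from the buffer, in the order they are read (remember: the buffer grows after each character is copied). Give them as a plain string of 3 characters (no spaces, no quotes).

Answer: XEX

Derivation:
Token 1: literal('E'). Output: "E"
Token 2: literal('X'). Output: "EX"
Token 3: backref(off=2, len=6) (overlapping!). Copied 'EXEXEX' from pos 0. Output: "EXEXEXEX"
Token 4: backref(off=3, len=3). Buffer before: "EXEXEXEX" (len 8)
  byte 1: read out[5]='X', append. Buffer now: "EXEXEXEXX"
  byte 2: read out[6]='E', append. Buffer now: "EXEXEXEXXE"
  byte 3: read out[7]='X', append. Buffer now: "EXEXEXEXXEX"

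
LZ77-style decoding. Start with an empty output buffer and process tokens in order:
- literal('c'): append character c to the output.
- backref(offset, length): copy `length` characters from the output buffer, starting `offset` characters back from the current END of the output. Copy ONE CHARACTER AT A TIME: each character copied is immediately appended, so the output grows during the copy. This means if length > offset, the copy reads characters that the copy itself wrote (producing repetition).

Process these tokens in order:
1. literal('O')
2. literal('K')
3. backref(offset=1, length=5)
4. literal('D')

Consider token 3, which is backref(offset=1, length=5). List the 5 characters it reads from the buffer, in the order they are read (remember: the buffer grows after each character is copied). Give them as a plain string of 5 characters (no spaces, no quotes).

Answer: KKKKK

Derivation:
Token 1: literal('O'). Output: "O"
Token 2: literal('K'). Output: "OK"
Token 3: backref(off=1, len=5). Buffer before: "OK" (len 2)
  byte 1: read out[1]='K', append. Buffer now: "OKK"
  byte 2: read out[2]='K', append. Buffer now: "OKKK"
  byte 3: read out[3]='K', append. Buffer now: "OKKKK"
  byte 4: read out[4]='K', append. Buffer now: "OKKKKK"
  byte 5: read out[5]='K', append. Buffer now: "OKKKKKK"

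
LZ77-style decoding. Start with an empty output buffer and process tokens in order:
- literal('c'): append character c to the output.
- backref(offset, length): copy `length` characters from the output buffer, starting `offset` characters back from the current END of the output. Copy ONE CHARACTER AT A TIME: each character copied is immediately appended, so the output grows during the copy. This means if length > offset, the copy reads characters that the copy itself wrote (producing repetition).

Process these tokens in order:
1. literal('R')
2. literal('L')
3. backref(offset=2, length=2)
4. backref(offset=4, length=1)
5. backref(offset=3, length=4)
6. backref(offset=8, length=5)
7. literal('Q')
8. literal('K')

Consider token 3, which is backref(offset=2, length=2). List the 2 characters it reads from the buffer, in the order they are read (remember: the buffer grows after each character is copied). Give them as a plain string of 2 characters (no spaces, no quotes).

Answer: RL

Derivation:
Token 1: literal('R'). Output: "R"
Token 2: literal('L'). Output: "RL"
Token 3: backref(off=2, len=2). Buffer before: "RL" (len 2)
  byte 1: read out[0]='R', append. Buffer now: "RLR"
  byte 2: read out[1]='L', append. Buffer now: "RLRL"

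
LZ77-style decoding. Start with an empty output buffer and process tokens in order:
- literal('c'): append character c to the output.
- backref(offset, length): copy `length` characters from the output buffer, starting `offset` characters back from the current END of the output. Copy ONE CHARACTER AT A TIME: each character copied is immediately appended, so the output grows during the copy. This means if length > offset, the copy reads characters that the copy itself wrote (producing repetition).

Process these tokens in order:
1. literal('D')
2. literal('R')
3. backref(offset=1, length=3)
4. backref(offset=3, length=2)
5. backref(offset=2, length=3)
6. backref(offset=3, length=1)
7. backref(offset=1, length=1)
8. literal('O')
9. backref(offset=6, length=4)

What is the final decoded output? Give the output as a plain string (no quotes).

Answer: DRRRRRRRRRRRORRRR

Derivation:
Token 1: literal('D'). Output: "D"
Token 2: literal('R'). Output: "DR"
Token 3: backref(off=1, len=3) (overlapping!). Copied 'RRR' from pos 1. Output: "DRRRR"
Token 4: backref(off=3, len=2). Copied 'RR' from pos 2. Output: "DRRRRRR"
Token 5: backref(off=2, len=3) (overlapping!). Copied 'RRR' from pos 5. Output: "DRRRRRRRRR"
Token 6: backref(off=3, len=1). Copied 'R' from pos 7. Output: "DRRRRRRRRRR"
Token 7: backref(off=1, len=1). Copied 'R' from pos 10. Output: "DRRRRRRRRRRR"
Token 8: literal('O'). Output: "DRRRRRRRRRRRO"
Token 9: backref(off=6, len=4). Copied 'RRRR' from pos 7. Output: "DRRRRRRRRRRRORRRR"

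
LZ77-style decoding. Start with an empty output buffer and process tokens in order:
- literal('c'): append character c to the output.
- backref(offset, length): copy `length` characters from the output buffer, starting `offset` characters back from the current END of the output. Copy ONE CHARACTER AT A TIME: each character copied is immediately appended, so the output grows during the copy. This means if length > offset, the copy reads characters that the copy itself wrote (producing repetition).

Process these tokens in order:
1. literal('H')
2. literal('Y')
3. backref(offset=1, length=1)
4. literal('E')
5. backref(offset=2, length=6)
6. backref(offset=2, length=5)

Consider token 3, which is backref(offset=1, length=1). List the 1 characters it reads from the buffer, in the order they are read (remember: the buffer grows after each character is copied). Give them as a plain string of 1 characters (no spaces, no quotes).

Answer: Y

Derivation:
Token 1: literal('H'). Output: "H"
Token 2: literal('Y'). Output: "HY"
Token 3: backref(off=1, len=1). Buffer before: "HY" (len 2)
  byte 1: read out[1]='Y', append. Buffer now: "HYY"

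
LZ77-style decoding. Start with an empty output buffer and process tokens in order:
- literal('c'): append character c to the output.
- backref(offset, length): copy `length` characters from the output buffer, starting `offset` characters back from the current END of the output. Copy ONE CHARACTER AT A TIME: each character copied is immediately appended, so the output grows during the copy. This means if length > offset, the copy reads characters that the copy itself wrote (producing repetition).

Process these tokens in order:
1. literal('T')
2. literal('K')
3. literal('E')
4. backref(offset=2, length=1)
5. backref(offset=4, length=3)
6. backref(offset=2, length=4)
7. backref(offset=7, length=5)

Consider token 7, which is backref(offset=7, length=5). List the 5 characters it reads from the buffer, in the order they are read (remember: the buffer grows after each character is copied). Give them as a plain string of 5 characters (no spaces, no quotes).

Token 1: literal('T'). Output: "T"
Token 2: literal('K'). Output: "TK"
Token 3: literal('E'). Output: "TKE"
Token 4: backref(off=2, len=1). Copied 'K' from pos 1. Output: "TKEK"
Token 5: backref(off=4, len=3). Copied 'TKE' from pos 0. Output: "TKEKTKE"
Token 6: backref(off=2, len=4) (overlapping!). Copied 'KEKE' from pos 5. Output: "TKEKTKEKEKE"
Token 7: backref(off=7, len=5). Buffer before: "TKEKTKEKEKE" (len 11)
  byte 1: read out[4]='T', append. Buffer now: "TKEKTKEKEKET"
  byte 2: read out[5]='K', append. Buffer now: "TKEKTKEKEKETK"
  byte 3: read out[6]='E', append. Buffer now: "TKEKTKEKEKETKE"
  byte 4: read out[7]='K', append. Buffer now: "TKEKTKEKEKETKEK"
  byte 5: read out[8]='E', append. Buffer now: "TKEKTKEKEKETKEKE"

Answer: TKEKE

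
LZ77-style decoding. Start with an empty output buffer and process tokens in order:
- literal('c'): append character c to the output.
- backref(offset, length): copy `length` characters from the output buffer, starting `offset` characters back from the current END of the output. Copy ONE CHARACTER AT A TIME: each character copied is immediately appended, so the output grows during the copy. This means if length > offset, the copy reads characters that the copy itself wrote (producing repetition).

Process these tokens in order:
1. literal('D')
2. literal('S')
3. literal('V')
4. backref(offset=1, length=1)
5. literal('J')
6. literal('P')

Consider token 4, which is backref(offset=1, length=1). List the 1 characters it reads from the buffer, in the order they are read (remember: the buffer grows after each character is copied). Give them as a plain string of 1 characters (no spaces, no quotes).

Answer: V

Derivation:
Token 1: literal('D'). Output: "D"
Token 2: literal('S'). Output: "DS"
Token 3: literal('V'). Output: "DSV"
Token 4: backref(off=1, len=1). Buffer before: "DSV" (len 3)
  byte 1: read out[2]='V', append. Buffer now: "DSVV"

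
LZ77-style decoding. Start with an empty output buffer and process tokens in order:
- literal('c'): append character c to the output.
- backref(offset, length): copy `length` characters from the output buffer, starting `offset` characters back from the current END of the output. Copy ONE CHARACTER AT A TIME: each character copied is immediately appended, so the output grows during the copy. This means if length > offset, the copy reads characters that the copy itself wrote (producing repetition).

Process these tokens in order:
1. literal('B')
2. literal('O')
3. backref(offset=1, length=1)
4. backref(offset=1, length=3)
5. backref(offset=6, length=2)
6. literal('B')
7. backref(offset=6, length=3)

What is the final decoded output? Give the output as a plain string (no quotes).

Answer: BOOOOOBOBOOO

Derivation:
Token 1: literal('B'). Output: "B"
Token 2: literal('O'). Output: "BO"
Token 3: backref(off=1, len=1). Copied 'O' from pos 1. Output: "BOO"
Token 4: backref(off=1, len=3) (overlapping!). Copied 'OOO' from pos 2. Output: "BOOOOO"
Token 5: backref(off=6, len=2). Copied 'BO' from pos 0. Output: "BOOOOOBO"
Token 6: literal('B'). Output: "BOOOOOBOB"
Token 7: backref(off=6, len=3). Copied 'OOO' from pos 3. Output: "BOOOOOBOBOOO"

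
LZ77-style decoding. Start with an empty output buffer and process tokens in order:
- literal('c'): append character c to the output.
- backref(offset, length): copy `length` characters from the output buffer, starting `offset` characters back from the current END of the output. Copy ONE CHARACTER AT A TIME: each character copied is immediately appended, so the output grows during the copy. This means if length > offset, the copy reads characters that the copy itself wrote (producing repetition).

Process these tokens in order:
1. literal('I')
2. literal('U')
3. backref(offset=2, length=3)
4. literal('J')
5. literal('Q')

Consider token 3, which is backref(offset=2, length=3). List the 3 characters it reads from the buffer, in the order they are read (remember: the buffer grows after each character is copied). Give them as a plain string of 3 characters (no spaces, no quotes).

Token 1: literal('I'). Output: "I"
Token 2: literal('U'). Output: "IU"
Token 3: backref(off=2, len=3). Buffer before: "IU" (len 2)
  byte 1: read out[0]='I', append. Buffer now: "IUI"
  byte 2: read out[1]='U', append. Buffer now: "IUIU"
  byte 3: read out[2]='I', append. Buffer now: "IUIUI"

Answer: IUI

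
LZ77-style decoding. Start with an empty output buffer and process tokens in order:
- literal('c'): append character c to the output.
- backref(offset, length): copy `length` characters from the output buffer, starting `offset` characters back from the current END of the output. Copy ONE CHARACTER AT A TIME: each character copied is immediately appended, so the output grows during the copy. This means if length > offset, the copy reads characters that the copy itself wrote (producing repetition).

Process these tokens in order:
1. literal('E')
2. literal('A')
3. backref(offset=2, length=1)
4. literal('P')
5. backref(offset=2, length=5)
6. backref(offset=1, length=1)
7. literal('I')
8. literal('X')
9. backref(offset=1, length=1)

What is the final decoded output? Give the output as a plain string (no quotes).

Answer: EAEPEPEPEEIXX

Derivation:
Token 1: literal('E'). Output: "E"
Token 2: literal('A'). Output: "EA"
Token 3: backref(off=2, len=1). Copied 'E' from pos 0. Output: "EAE"
Token 4: literal('P'). Output: "EAEP"
Token 5: backref(off=2, len=5) (overlapping!). Copied 'EPEPE' from pos 2. Output: "EAEPEPEPE"
Token 6: backref(off=1, len=1). Copied 'E' from pos 8. Output: "EAEPEPEPEE"
Token 7: literal('I'). Output: "EAEPEPEPEEI"
Token 8: literal('X'). Output: "EAEPEPEPEEIX"
Token 9: backref(off=1, len=1). Copied 'X' from pos 11. Output: "EAEPEPEPEEIXX"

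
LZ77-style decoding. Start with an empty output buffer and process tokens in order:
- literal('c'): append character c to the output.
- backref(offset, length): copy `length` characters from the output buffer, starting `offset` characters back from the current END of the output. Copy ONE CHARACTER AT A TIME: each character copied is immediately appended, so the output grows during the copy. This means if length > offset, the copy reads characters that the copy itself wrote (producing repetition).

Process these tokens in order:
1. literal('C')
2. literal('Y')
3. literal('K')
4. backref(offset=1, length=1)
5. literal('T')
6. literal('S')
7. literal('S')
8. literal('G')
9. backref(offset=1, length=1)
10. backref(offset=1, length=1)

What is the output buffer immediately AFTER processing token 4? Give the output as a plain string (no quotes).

Token 1: literal('C'). Output: "C"
Token 2: literal('Y'). Output: "CY"
Token 3: literal('K'). Output: "CYK"
Token 4: backref(off=1, len=1). Copied 'K' from pos 2. Output: "CYKK"

Answer: CYKK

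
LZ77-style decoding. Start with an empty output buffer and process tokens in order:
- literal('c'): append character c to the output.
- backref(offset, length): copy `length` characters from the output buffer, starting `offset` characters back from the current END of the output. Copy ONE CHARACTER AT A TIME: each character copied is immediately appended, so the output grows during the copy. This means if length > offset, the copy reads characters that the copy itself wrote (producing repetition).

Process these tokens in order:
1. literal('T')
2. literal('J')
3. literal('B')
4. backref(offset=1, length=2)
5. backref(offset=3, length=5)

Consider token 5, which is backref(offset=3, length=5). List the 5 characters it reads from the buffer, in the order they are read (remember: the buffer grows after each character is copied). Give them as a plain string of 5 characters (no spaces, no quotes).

Answer: BBBBB

Derivation:
Token 1: literal('T'). Output: "T"
Token 2: literal('J'). Output: "TJ"
Token 3: literal('B'). Output: "TJB"
Token 4: backref(off=1, len=2) (overlapping!). Copied 'BB' from pos 2. Output: "TJBBB"
Token 5: backref(off=3, len=5). Buffer before: "TJBBB" (len 5)
  byte 1: read out[2]='B', append. Buffer now: "TJBBBB"
  byte 2: read out[3]='B', append. Buffer now: "TJBBBBB"
  byte 3: read out[4]='B', append. Buffer now: "TJBBBBBB"
  byte 4: read out[5]='B', append. Buffer now: "TJBBBBBBB"
  byte 5: read out[6]='B', append. Buffer now: "TJBBBBBBBB"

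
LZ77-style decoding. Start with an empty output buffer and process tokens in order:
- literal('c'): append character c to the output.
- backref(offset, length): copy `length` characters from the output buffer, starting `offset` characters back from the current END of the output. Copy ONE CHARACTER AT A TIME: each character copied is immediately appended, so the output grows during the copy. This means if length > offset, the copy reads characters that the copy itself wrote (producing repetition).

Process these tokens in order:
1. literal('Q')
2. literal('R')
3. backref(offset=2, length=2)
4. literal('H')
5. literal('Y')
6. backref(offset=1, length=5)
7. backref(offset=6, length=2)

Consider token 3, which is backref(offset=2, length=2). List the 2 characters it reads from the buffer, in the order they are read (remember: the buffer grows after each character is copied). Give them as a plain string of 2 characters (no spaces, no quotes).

Token 1: literal('Q'). Output: "Q"
Token 2: literal('R'). Output: "QR"
Token 3: backref(off=2, len=2). Buffer before: "QR" (len 2)
  byte 1: read out[0]='Q', append. Buffer now: "QRQ"
  byte 2: read out[1]='R', append. Buffer now: "QRQR"

Answer: QR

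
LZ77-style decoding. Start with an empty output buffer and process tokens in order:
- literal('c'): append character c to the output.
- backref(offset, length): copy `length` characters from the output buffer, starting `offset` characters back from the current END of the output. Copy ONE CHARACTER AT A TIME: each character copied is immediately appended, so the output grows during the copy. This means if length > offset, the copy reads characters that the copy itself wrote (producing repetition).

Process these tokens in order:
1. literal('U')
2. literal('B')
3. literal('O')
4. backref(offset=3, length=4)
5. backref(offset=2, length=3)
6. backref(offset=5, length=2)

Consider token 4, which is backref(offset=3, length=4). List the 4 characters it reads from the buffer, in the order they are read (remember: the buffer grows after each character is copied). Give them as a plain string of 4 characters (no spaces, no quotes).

Answer: UBOU

Derivation:
Token 1: literal('U'). Output: "U"
Token 2: literal('B'). Output: "UB"
Token 3: literal('O'). Output: "UBO"
Token 4: backref(off=3, len=4). Buffer before: "UBO" (len 3)
  byte 1: read out[0]='U', append. Buffer now: "UBOU"
  byte 2: read out[1]='B', append. Buffer now: "UBOUB"
  byte 3: read out[2]='O', append. Buffer now: "UBOUBO"
  byte 4: read out[3]='U', append. Buffer now: "UBOUBOU"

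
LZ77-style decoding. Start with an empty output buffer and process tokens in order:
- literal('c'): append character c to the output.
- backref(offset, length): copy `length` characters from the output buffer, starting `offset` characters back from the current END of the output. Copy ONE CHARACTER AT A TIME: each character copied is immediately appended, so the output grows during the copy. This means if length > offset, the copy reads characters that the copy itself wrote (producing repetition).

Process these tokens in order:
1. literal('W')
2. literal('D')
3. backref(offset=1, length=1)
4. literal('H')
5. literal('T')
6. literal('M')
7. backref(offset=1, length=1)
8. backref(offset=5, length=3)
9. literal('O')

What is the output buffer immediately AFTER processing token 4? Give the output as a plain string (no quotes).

Token 1: literal('W'). Output: "W"
Token 2: literal('D'). Output: "WD"
Token 3: backref(off=1, len=1). Copied 'D' from pos 1. Output: "WDD"
Token 4: literal('H'). Output: "WDDH"

Answer: WDDH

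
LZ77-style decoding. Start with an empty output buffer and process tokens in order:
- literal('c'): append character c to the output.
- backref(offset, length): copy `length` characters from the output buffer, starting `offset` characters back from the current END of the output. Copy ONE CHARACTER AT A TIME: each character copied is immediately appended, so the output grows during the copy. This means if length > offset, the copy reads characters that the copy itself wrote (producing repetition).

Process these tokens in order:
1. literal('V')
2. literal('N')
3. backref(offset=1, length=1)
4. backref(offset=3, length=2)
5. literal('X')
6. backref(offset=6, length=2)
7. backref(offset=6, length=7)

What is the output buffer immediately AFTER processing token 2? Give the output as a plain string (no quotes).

Token 1: literal('V'). Output: "V"
Token 2: literal('N'). Output: "VN"

Answer: VN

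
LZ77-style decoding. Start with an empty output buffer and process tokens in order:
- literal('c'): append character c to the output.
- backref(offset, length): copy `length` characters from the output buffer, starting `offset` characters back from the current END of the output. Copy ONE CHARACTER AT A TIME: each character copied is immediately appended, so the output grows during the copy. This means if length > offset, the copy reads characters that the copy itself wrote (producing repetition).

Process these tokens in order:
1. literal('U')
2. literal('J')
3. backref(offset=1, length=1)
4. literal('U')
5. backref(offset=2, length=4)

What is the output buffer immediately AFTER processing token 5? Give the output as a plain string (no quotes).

Token 1: literal('U'). Output: "U"
Token 2: literal('J'). Output: "UJ"
Token 3: backref(off=1, len=1). Copied 'J' from pos 1. Output: "UJJ"
Token 4: literal('U'). Output: "UJJU"
Token 5: backref(off=2, len=4) (overlapping!). Copied 'JUJU' from pos 2. Output: "UJJUJUJU"

Answer: UJJUJUJU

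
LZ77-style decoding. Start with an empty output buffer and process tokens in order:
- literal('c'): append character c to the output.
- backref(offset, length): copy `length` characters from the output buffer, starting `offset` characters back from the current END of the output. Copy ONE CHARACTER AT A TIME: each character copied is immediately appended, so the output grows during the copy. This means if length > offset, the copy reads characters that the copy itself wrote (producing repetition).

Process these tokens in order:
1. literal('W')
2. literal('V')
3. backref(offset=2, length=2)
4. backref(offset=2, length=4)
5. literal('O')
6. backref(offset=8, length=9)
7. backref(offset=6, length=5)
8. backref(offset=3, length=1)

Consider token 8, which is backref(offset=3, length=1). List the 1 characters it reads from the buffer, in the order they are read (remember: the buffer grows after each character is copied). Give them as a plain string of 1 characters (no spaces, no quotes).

Token 1: literal('W'). Output: "W"
Token 2: literal('V'). Output: "WV"
Token 3: backref(off=2, len=2). Copied 'WV' from pos 0. Output: "WVWV"
Token 4: backref(off=2, len=4) (overlapping!). Copied 'WVWV' from pos 2. Output: "WVWVWVWV"
Token 5: literal('O'). Output: "WVWVWVWVO"
Token 6: backref(off=8, len=9) (overlapping!). Copied 'VWVWVWVOV' from pos 1. Output: "WVWVWVWVOVWVWVWVOV"
Token 7: backref(off=6, len=5). Copied 'WVWVO' from pos 12. Output: "WVWVWVWVOVWVWVWVOVWVWVO"
Token 8: backref(off=3, len=1). Buffer before: "WVWVWVWVOVWVWVWVOVWVWVO" (len 23)
  byte 1: read out[20]='W', append. Buffer now: "WVWVWVWVOVWVWVWVOVWVWVOW"

Answer: W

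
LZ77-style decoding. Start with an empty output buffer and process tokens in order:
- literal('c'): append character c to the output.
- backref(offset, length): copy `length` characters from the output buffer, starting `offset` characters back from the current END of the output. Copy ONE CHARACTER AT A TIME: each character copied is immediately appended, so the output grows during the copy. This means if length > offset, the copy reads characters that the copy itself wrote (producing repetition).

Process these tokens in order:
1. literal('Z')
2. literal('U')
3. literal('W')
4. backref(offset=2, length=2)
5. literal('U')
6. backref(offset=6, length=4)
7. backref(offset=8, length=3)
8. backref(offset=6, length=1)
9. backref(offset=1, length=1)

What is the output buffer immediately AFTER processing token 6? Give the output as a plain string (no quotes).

Token 1: literal('Z'). Output: "Z"
Token 2: literal('U'). Output: "ZU"
Token 3: literal('W'). Output: "ZUW"
Token 4: backref(off=2, len=2). Copied 'UW' from pos 1. Output: "ZUWUW"
Token 5: literal('U'). Output: "ZUWUWU"
Token 6: backref(off=6, len=4). Copied 'ZUWU' from pos 0. Output: "ZUWUWUZUWU"

Answer: ZUWUWUZUWU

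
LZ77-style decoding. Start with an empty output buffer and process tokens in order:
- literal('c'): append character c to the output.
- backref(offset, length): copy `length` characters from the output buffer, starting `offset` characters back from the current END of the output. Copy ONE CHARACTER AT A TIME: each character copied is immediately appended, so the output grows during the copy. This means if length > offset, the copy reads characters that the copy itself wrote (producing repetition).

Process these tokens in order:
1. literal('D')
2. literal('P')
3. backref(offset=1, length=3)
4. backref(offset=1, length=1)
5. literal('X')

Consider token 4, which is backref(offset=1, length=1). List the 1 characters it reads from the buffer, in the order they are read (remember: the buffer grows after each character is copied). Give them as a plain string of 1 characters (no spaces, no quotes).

Answer: P

Derivation:
Token 1: literal('D'). Output: "D"
Token 2: literal('P'). Output: "DP"
Token 3: backref(off=1, len=3) (overlapping!). Copied 'PPP' from pos 1. Output: "DPPPP"
Token 4: backref(off=1, len=1). Buffer before: "DPPPP" (len 5)
  byte 1: read out[4]='P', append. Buffer now: "DPPPPP"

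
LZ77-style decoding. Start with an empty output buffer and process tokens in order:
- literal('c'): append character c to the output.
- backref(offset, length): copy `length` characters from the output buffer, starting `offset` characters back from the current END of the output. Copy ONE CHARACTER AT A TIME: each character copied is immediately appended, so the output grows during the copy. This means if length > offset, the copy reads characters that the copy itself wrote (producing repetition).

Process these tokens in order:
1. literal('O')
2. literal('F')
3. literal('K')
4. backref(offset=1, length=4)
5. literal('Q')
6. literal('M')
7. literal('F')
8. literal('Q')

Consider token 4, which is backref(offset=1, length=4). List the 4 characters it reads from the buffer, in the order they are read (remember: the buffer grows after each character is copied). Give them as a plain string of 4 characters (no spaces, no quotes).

Answer: KKKK

Derivation:
Token 1: literal('O'). Output: "O"
Token 2: literal('F'). Output: "OF"
Token 3: literal('K'). Output: "OFK"
Token 4: backref(off=1, len=4). Buffer before: "OFK" (len 3)
  byte 1: read out[2]='K', append. Buffer now: "OFKK"
  byte 2: read out[3]='K', append. Buffer now: "OFKKK"
  byte 3: read out[4]='K', append. Buffer now: "OFKKKK"
  byte 4: read out[5]='K', append. Buffer now: "OFKKKKK"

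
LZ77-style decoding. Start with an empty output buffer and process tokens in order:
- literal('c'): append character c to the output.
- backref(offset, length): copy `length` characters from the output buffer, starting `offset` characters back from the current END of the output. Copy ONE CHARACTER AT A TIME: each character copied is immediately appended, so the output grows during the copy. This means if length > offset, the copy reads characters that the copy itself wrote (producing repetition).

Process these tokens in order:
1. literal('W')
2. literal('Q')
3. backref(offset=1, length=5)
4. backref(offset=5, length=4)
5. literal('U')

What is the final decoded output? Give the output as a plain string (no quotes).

Token 1: literal('W'). Output: "W"
Token 2: literal('Q'). Output: "WQ"
Token 3: backref(off=1, len=5) (overlapping!). Copied 'QQQQQ' from pos 1. Output: "WQQQQQQ"
Token 4: backref(off=5, len=4). Copied 'QQQQ' from pos 2. Output: "WQQQQQQQQQQ"
Token 5: literal('U'). Output: "WQQQQQQQQQQU"

Answer: WQQQQQQQQQQU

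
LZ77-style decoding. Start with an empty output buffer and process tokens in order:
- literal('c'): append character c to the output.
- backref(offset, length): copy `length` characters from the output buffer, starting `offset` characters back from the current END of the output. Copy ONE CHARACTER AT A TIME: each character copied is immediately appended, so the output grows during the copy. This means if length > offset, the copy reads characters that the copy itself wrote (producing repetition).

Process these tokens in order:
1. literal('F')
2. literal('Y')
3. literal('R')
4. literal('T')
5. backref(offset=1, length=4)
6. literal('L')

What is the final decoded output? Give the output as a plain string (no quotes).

Token 1: literal('F'). Output: "F"
Token 2: literal('Y'). Output: "FY"
Token 3: literal('R'). Output: "FYR"
Token 4: literal('T'). Output: "FYRT"
Token 5: backref(off=1, len=4) (overlapping!). Copied 'TTTT' from pos 3. Output: "FYRTTTTT"
Token 6: literal('L'). Output: "FYRTTTTTL"

Answer: FYRTTTTTL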